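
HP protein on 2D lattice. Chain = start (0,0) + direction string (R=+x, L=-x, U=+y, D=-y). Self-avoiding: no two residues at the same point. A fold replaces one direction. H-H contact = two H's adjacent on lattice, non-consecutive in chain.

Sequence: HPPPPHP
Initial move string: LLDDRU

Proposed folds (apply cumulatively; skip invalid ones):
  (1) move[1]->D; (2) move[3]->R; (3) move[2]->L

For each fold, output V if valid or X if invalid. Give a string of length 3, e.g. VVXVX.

Answer: VVX

Derivation:
Initial: LLDDRU -> [(0, 0), (-1, 0), (-2, 0), (-2, -1), (-2, -2), (-1, -2), (-1, -1)]
Fold 1: move[1]->D => LDDDRU VALID
Fold 2: move[3]->R => LDDRRU VALID
Fold 3: move[2]->L => LDLRRU INVALID (collision), skipped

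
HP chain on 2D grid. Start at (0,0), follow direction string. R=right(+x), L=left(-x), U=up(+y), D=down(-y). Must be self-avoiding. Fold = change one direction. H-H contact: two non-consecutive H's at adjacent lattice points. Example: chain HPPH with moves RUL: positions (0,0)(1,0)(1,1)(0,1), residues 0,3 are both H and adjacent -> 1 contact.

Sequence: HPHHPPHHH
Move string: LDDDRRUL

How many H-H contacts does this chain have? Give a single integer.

Answer: 1

Derivation:
Positions: [(0, 0), (-1, 0), (-1, -1), (-1, -2), (-1, -3), (0, -3), (1, -3), (1, -2), (0, -2)]
H-H contact: residue 3 @(-1,-2) - residue 8 @(0, -2)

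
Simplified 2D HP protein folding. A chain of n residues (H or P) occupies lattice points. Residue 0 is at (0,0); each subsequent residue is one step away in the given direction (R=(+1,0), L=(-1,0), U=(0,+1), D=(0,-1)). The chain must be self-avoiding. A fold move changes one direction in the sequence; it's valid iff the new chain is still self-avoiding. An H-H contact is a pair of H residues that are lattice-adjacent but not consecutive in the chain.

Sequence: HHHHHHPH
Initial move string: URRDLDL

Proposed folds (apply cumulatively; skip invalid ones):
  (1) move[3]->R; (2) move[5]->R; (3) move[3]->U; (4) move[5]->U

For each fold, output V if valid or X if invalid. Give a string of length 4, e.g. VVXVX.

Answer: XXXX

Derivation:
Initial: URRDLDL -> [(0, 0), (0, 1), (1, 1), (2, 1), (2, 0), (1, 0), (1, -1), (0, -1)]
Fold 1: move[3]->R => URRRLDL INVALID (collision), skipped
Fold 2: move[5]->R => URRDLRL INVALID (collision), skipped
Fold 3: move[3]->U => URRULDL INVALID (collision), skipped
Fold 4: move[5]->U => URRDLUL INVALID (collision), skipped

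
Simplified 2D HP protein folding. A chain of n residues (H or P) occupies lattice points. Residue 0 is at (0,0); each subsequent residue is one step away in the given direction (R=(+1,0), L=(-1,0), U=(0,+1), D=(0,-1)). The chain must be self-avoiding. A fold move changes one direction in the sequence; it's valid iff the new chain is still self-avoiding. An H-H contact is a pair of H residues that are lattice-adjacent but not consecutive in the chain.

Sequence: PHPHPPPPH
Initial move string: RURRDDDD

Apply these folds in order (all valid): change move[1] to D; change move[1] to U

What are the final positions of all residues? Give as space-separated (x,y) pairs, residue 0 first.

Answer: (0,0) (1,0) (1,1) (2,1) (3,1) (3,0) (3,-1) (3,-2) (3,-3)

Derivation:
Initial moves: RURRDDDD
Fold: move[1]->D => RDRRDDDD (positions: [(0, 0), (1, 0), (1, -1), (2, -1), (3, -1), (3, -2), (3, -3), (3, -4), (3, -5)])
Fold: move[1]->U => RURRDDDD (positions: [(0, 0), (1, 0), (1, 1), (2, 1), (3, 1), (3, 0), (3, -1), (3, -2), (3, -3)])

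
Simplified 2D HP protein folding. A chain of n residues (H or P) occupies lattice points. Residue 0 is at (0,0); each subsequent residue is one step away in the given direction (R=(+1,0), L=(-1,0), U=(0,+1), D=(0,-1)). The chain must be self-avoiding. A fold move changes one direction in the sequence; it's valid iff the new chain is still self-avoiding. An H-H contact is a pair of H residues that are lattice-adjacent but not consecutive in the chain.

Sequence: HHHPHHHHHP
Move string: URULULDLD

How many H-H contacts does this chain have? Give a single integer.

Answer: 2

Derivation:
Positions: [(0, 0), (0, 1), (1, 1), (1, 2), (0, 2), (0, 3), (-1, 3), (-1, 2), (-2, 2), (-2, 1)]
H-H contact: residue 1 @(0,1) - residue 4 @(0, 2)
H-H contact: residue 4 @(0,2) - residue 7 @(-1, 2)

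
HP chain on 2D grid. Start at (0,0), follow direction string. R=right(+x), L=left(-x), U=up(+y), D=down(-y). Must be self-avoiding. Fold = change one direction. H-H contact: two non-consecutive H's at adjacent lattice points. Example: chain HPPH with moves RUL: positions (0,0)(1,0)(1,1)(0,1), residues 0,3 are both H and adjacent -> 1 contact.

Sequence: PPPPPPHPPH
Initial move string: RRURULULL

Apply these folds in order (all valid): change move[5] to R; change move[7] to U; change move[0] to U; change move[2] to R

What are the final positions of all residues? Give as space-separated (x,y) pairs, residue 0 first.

Initial moves: RRURULULL
Fold: move[5]->R => RRURURULL (positions: [(0, 0), (1, 0), (2, 0), (2, 1), (3, 1), (3, 2), (4, 2), (4, 3), (3, 3), (2, 3)])
Fold: move[7]->U => RRURURUUL (positions: [(0, 0), (1, 0), (2, 0), (2, 1), (3, 1), (3, 2), (4, 2), (4, 3), (4, 4), (3, 4)])
Fold: move[0]->U => URURURUUL (positions: [(0, 0), (0, 1), (1, 1), (1, 2), (2, 2), (2, 3), (3, 3), (3, 4), (3, 5), (2, 5)])
Fold: move[2]->R => URRRURUUL (positions: [(0, 0), (0, 1), (1, 1), (2, 1), (3, 1), (3, 2), (4, 2), (4, 3), (4, 4), (3, 4)])

Answer: (0,0) (0,1) (1,1) (2,1) (3,1) (3,2) (4,2) (4,3) (4,4) (3,4)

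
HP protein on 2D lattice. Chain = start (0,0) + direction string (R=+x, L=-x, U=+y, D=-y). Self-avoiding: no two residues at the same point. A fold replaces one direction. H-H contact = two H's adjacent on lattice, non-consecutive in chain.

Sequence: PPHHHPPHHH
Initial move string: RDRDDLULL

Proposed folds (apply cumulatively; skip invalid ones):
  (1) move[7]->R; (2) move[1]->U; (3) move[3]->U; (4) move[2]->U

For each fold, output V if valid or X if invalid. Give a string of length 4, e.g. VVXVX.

Answer: XXXX

Derivation:
Initial: RDRDDLULL -> [(0, 0), (1, 0), (1, -1), (2, -1), (2, -2), (2, -3), (1, -3), (1, -2), (0, -2), (-1, -2)]
Fold 1: move[7]->R => RDRDDLURL INVALID (collision), skipped
Fold 2: move[1]->U => RURDDLULL INVALID (collision), skipped
Fold 3: move[3]->U => RDRUDLULL INVALID (collision), skipped
Fold 4: move[2]->U => RDUDDLULL INVALID (collision), skipped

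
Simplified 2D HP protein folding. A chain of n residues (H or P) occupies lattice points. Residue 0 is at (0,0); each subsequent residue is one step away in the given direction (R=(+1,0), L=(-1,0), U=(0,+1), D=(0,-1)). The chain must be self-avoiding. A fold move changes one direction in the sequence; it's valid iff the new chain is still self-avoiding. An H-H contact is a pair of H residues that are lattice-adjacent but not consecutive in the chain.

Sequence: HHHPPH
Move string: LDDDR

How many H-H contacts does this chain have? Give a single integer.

Positions: [(0, 0), (-1, 0), (-1, -1), (-1, -2), (-1, -3), (0, -3)]
No H-H contacts found.

Answer: 0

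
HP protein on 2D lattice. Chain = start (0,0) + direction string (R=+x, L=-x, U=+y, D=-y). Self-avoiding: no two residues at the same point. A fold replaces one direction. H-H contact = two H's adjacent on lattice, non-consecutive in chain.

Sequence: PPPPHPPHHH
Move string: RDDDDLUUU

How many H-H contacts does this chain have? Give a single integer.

Answer: 1

Derivation:
Positions: [(0, 0), (1, 0), (1, -1), (1, -2), (1, -3), (1, -4), (0, -4), (0, -3), (0, -2), (0, -1)]
H-H contact: residue 4 @(1,-3) - residue 7 @(0, -3)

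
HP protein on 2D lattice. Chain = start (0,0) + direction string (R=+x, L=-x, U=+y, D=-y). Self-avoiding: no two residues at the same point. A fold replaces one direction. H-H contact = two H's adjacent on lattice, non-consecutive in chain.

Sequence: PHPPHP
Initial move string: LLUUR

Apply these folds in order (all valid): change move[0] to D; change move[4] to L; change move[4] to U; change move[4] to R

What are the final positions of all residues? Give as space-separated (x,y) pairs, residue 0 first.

Answer: (0,0) (0,-1) (-1,-1) (-1,0) (-1,1) (0,1)

Derivation:
Initial moves: LLUUR
Fold: move[0]->D => DLUUR (positions: [(0, 0), (0, -1), (-1, -1), (-1, 0), (-1, 1), (0, 1)])
Fold: move[4]->L => DLUUL (positions: [(0, 0), (0, -1), (-1, -1), (-1, 0), (-1, 1), (-2, 1)])
Fold: move[4]->U => DLUUU (positions: [(0, 0), (0, -1), (-1, -1), (-1, 0), (-1, 1), (-1, 2)])
Fold: move[4]->R => DLUUR (positions: [(0, 0), (0, -1), (-1, -1), (-1, 0), (-1, 1), (0, 1)])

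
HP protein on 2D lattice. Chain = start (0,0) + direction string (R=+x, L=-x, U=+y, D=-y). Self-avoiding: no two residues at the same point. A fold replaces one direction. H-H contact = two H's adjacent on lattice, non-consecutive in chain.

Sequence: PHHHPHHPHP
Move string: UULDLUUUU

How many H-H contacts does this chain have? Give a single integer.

Answer: 1

Derivation:
Positions: [(0, 0), (0, 1), (0, 2), (-1, 2), (-1, 1), (-2, 1), (-2, 2), (-2, 3), (-2, 4), (-2, 5)]
H-H contact: residue 3 @(-1,2) - residue 6 @(-2, 2)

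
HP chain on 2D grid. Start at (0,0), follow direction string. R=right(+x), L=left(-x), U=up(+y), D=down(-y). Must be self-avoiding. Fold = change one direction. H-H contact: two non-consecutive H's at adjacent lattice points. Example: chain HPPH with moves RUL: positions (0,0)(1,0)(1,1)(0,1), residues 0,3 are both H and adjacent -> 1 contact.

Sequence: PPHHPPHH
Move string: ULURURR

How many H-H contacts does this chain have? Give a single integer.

Positions: [(0, 0), (0, 1), (-1, 1), (-1, 2), (0, 2), (0, 3), (1, 3), (2, 3)]
No H-H contacts found.

Answer: 0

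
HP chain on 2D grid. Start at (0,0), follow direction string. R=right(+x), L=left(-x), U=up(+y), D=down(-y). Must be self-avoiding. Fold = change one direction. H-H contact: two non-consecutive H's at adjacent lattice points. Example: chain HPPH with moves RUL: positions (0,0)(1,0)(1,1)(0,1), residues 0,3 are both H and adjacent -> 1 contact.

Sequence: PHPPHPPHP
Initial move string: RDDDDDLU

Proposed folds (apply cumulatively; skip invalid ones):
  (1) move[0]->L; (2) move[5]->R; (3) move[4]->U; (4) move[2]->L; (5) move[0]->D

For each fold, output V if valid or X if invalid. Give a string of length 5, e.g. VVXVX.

Initial: RDDDDDLU -> [(0, 0), (1, 0), (1, -1), (1, -2), (1, -3), (1, -4), (1, -5), (0, -5), (0, -4)]
Fold 1: move[0]->L => LDDDDDLU VALID
Fold 2: move[5]->R => LDDDDRLU INVALID (collision), skipped
Fold 3: move[4]->U => LDDDUDLU INVALID (collision), skipped
Fold 4: move[2]->L => LDLDDDLU VALID
Fold 5: move[0]->D => DDLDDDLU VALID

Answer: VXXVV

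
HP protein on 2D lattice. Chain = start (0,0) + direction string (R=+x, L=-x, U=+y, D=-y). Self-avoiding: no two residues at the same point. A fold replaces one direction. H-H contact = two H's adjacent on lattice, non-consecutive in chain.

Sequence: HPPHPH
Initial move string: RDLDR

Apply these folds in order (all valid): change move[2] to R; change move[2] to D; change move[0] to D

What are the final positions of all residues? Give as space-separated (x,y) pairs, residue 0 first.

Answer: (0,0) (0,-1) (0,-2) (0,-3) (0,-4) (1,-4)

Derivation:
Initial moves: RDLDR
Fold: move[2]->R => RDRDR (positions: [(0, 0), (1, 0), (1, -1), (2, -1), (2, -2), (3, -2)])
Fold: move[2]->D => RDDDR (positions: [(0, 0), (1, 0), (1, -1), (1, -2), (1, -3), (2, -3)])
Fold: move[0]->D => DDDDR (positions: [(0, 0), (0, -1), (0, -2), (0, -3), (0, -4), (1, -4)])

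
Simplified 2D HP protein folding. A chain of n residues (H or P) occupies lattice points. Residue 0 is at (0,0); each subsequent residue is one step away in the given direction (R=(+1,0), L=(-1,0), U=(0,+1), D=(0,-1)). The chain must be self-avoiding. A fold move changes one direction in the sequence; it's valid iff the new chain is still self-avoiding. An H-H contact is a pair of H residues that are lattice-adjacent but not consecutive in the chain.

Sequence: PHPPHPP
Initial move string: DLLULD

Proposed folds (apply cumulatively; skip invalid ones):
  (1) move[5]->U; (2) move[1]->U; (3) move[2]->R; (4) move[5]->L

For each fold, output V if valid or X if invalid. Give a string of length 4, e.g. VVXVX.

Initial: DLLULD -> [(0, 0), (0, -1), (-1, -1), (-2, -1), (-2, 0), (-3, 0), (-3, -1)]
Fold 1: move[5]->U => DLLULU VALID
Fold 2: move[1]->U => DULULU INVALID (collision), skipped
Fold 3: move[2]->R => DLRULU INVALID (collision), skipped
Fold 4: move[5]->L => DLLULL VALID

Answer: VXXV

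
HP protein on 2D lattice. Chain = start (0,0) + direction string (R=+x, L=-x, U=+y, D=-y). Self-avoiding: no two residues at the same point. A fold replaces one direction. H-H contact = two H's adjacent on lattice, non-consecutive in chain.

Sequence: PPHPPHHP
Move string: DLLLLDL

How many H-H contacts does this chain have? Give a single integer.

Positions: [(0, 0), (0, -1), (-1, -1), (-2, -1), (-3, -1), (-4, -1), (-4, -2), (-5, -2)]
No H-H contacts found.

Answer: 0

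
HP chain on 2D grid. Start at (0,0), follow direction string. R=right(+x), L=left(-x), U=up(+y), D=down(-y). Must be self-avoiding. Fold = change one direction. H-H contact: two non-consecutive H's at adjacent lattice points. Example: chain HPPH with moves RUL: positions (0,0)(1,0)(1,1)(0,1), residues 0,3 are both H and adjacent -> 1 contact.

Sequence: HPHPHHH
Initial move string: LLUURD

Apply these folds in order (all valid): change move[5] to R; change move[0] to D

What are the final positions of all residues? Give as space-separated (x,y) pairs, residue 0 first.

Initial moves: LLUURD
Fold: move[5]->R => LLUURR (positions: [(0, 0), (-1, 0), (-2, 0), (-2, 1), (-2, 2), (-1, 2), (0, 2)])
Fold: move[0]->D => DLUURR (positions: [(0, 0), (0, -1), (-1, -1), (-1, 0), (-1, 1), (0, 1), (1, 1)])

Answer: (0,0) (0,-1) (-1,-1) (-1,0) (-1,1) (0,1) (1,1)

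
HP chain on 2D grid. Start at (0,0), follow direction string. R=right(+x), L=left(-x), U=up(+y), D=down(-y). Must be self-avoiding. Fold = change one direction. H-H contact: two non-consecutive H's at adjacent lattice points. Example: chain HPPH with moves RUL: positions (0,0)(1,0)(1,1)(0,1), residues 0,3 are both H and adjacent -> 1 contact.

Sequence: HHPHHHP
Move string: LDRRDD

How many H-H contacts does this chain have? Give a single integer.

Positions: [(0, 0), (-1, 0), (-1, -1), (0, -1), (1, -1), (1, -2), (1, -3)]
H-H contact: residue 0 @(0,0) - residue 3 @(0, -1)

Answer: 1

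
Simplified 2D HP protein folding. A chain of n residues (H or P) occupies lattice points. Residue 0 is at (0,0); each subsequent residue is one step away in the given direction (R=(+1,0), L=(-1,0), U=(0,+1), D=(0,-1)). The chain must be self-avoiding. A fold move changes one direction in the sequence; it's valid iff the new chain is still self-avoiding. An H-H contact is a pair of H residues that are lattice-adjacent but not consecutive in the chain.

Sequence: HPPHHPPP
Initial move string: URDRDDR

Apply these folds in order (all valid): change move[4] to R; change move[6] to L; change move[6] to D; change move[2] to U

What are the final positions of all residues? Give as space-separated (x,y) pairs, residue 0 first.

Initial moves: URDRDDR
Fold: move[4]->R => URDRRDR (positions: [(0, 0), (0, 1), (1, 1), (1, 0), (2, 0), (3, 0), (3, -1), (4, -1)])
Fold: move[6]->L => URDRRDL (positions: [(0, 0), (0, 1), (1, 1), (1, 0), (2, 0), (3, 0), (3, -1), (2, -1)])
Fold: move[6]->D => URDRRDD (positions: [(0, 0), (0, 1), (1, 1), (1, 0), (2, 0), (3, 0), (3, -1), (3, -2)])
Fold: move[2]->U => URURRDD (positions: [(0, 0), (0, 1), (1, 1), (1, 2), (2, 2), (3, 2), (3, 1), (3, 0)])

Answer: (0,0) (0,1) (1,1) (1,2) (2,2) (3,2) (3,1) (3,0)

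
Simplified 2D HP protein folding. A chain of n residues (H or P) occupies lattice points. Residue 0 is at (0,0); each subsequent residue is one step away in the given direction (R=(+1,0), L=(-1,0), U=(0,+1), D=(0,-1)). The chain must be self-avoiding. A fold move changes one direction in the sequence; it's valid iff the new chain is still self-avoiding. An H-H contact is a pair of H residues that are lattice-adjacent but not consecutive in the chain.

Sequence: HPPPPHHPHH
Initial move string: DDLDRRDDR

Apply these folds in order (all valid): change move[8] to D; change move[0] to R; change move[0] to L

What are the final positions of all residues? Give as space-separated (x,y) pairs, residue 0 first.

Initial moves: DDLDRRDDR
Fold: move[8]->D => DDLDRRDDD (positions: [(0, 0), (0, -1), (0, -2), (-1, -2), (-1, -3), (0, -3), (1, -3), (1, -4), (1, -5), (1, -6)])
Fold: move[0]->R => RDLDRRDDD (positions: [(0, 0), (1, 0), (1, -1), (0, -1), (0, -2), (1, -2), (2, -2), (2, -3), (2, -4), (2, -5)])
Fold: move[0]->L => LDLDRRDDD (positions: [(0, 0), (-1, 0), (-1, -1), (-2, -1), (-2, -2), (-1, -2), (0, -2), (0, -3), (0, -4), (0, -5)])

Answer: (0,0) (-1,0) (-1,-1) (-2,-1) (-2,-2) (-1,-2) (0,-2) (0,-3) (0,-4) (0,-5)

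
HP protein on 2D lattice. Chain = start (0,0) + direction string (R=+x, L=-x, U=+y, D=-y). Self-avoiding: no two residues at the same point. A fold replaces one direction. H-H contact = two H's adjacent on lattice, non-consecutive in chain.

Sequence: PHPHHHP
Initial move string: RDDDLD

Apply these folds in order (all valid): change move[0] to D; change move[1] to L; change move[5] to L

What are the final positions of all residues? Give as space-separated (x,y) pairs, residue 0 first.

Initial moves: RDDDLD
Fold: move[0]->D => DDDDLD (positions: [(0, 0), (0, -1), (0, -2), (0, -3), (0, -4), (-1, -4), (-1, -5)])
Fold: move[1]->L => DLDDLD (positions: [(0, 0), (0, -1), (-1, -1), (-1, -2), (-1, -3), (-2, -3), (-2, -4)])
Fold: move[5]->L => DLDDLL (positions: [(0, 0), (0, -1), (-1, -1), (-1, -2), (-1, -3), (-2, -3), (-3, -3)])

Answer: (0,0) (0,-1) (-1,-1) (-1,-2) (-1,-3) (-2,-3) (-3,-3)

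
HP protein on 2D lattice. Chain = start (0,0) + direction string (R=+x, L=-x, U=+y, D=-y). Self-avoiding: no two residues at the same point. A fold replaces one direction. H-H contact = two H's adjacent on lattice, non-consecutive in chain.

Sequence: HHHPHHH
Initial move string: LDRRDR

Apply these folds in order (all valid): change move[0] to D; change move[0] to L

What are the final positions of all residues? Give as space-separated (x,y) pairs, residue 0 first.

Initial moves: LDRRDR
Fold: move[0]->D => DDRRDR (positions: [(0, 0), (0, -1), (0, -2), (1, -2), (2, -2), (2, -3), (3, -3)])
Fold: move[0]->L => LDRRDR (positions: [(0, 0), (-1, 0), (-1, -1), (0, -1), (1, -1), (1, -2), (2, -2)])

Answer: (0,0) (-1,0) (-1,-1) (0,-1) (1,-1) (1,-2) (2,-2)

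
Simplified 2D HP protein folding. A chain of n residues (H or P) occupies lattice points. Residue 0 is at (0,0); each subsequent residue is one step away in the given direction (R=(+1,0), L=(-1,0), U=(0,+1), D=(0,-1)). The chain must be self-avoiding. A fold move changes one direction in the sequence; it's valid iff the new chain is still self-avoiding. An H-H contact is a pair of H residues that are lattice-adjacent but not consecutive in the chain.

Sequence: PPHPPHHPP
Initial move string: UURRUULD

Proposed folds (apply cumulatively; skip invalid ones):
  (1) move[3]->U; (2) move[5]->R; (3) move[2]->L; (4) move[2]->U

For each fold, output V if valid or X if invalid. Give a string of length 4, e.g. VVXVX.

Initial: UURRUULD -> [(0, 0), (0, 1), (0, 2), (1, 2), (2, 2), (2, 3), (2, 4), (1, 4), (1, 3)]
Fold 1: move[3]->U => UURUUULD VALID
Fold 2: move[5]->R => UURUURLD INVALID (collision), skipped
Fold 3: move[2]->L => UULUUULD VALID
Fold 4: move[2]->U => UUUUUULD VALID

Answer: VXVV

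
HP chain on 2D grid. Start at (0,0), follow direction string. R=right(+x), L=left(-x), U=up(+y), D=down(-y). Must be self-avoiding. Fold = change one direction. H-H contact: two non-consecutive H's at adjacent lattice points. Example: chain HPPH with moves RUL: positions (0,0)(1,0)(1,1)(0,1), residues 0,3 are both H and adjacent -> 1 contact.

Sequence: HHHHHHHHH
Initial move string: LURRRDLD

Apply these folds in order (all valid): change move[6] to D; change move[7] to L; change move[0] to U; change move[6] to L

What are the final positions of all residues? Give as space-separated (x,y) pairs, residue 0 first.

Initial moves: LURRRDLD
Fold: move[6]->D => LURRRDDD (positions: [(0, 0), (-1, 0), (-1, 1), (0, 1), (1, 1), (2, 1), (2, 0), (2, -1), (2, -2)])
Fold: move[7]->L => LURRRDDL (positions: [(0, 0), (-1, 0), (-1, 1), (0, 1), (1, 1), (2, 1), (2, 0), (2, -1), (1, -1)])
Fold: move[0]->U => UURRRDDL (positions: [(0, 0), (0, 1), (0, 2), (1, 2), (2, 2), (3, 2), (3, 1), (3, 0), (2, 0)])
Fold: move[6]->L => UURRRDLL (positions: [(0, 0), (0, 1), (0, 2), (1, 2), (2, 2), (3, 2), (3, 1), (2, 1), (1, 1)])

Answer: (0,0) (0,1) (0,2) (1,2) (2,2) (3,2) (3,1) (2,1) (1,1)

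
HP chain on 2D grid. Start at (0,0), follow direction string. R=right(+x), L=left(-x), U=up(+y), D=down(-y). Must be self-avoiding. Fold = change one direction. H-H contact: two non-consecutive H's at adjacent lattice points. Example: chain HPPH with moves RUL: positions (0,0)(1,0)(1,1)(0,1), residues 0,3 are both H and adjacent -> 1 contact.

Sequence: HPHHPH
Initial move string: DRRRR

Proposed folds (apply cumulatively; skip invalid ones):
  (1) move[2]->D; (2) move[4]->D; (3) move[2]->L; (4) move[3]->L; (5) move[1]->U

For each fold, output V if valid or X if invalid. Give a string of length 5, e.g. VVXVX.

Answer: VVXVX

Derivation:
Initial: DRRRR -> [(0, 0), (0, -1), (1, -1), (2, -1), (3, -1), (4, -1)]
Fold 1: move[2]->D => DRDRR VALID
Fold 2: move[4]->D => DRDRD VALID
Fold 3: move[2]->L => DRLRD INVALID (collision), skipped
Fold 4: move[3]->L => DRDLD VALID
Fold 5: move[1]->U => DUDLD INVALID (collision), skipped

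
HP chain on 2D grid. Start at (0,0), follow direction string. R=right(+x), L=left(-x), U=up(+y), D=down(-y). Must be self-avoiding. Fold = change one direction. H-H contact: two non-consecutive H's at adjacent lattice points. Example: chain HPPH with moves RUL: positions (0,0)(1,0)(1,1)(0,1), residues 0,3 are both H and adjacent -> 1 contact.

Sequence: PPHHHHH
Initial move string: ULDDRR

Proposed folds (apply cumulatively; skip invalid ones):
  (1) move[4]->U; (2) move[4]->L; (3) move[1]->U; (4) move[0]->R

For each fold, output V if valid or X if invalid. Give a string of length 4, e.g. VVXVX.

Initial: ULDDRR -> [(0, 0), (0, 1), (-1, 1), (-1, 0), (-1, -1), (0, -1), (1, -1)]
Fold 1: move[4]->U => ULDDUR INVALID (collision), skipped
Fold 2: move[4]->L => ULDDLR INVALID (collision), skipped
Fold 3: move[1]->U => UUDDRR INVALID (collision), skipped
Fold 4: move[0]->R => RLDDRR INVALID (collision), skipped

Answer: XXXX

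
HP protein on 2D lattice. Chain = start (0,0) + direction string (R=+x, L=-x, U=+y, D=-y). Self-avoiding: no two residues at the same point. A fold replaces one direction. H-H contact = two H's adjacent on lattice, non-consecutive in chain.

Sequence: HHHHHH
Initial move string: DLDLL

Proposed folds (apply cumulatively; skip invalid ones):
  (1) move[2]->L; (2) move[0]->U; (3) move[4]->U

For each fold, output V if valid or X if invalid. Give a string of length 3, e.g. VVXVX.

Initial: DLDLL -> [(0, 0), (0, -1), (-1, -1), (-1, -2), (-2, -2), (-3, -2)]
Fold 1: move[2]->L => DLLLL VALID
Fold 2: move[0]->U => ULLLL VALID
Fold 3: move[4]->U => ULLLU VALID

Answer: VVV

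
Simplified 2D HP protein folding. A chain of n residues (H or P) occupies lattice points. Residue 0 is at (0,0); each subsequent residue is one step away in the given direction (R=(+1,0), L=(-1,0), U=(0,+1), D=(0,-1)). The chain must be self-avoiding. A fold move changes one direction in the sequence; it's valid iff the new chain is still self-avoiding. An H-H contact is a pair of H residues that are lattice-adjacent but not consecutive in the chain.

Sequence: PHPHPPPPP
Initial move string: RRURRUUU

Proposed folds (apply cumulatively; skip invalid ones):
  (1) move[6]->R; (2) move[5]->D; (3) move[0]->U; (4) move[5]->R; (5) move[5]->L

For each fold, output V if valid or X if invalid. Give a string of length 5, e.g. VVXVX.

Answer: VVVVX

Derivation:
Initial: RRURRUUU -> [(0, 0), (1, 0), (2, 0), (2, 1), (3, 1), (4, 1), (4, 2), (4, 3), (4, 4)]
Fold 1: move[6]->R => RRURRURU VALID
Fold 2: move[5]->D => RRURRDRU VALID
Fold 3: move[0]->U => URURRDRU VALID
Fold 4: move[5]->R => URURRRRU VALID
Fold 5: move[5]->L => URURRLRU INVALID (collision), skipped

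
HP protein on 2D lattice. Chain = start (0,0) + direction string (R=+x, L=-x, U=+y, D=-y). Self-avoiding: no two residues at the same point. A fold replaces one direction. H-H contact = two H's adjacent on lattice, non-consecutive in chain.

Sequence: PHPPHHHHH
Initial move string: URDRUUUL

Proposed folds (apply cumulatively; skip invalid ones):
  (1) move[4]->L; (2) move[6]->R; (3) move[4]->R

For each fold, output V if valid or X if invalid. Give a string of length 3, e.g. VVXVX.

Initial: URDRUUUL -> [(0, 0), (0, 1), (1, 1), (1, 0), (2, 0), (2, 1), (2, 2), (2, 3), (1, 3)]
Fold 1: move[4]->L => URDRLUUL INVALID (collision), skipped
Fold 2: move[6]->R => URDRUURL INVALID (collision), skipped
Fold 3: move[4]->R => URDRRUUL VALID

Answer: XXV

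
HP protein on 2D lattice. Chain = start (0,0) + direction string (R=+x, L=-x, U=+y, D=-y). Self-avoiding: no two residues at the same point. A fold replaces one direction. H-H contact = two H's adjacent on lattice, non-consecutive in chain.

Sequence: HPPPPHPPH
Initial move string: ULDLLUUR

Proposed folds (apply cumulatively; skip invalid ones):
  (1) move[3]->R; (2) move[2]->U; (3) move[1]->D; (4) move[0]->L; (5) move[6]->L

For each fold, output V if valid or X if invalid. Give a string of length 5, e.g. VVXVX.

Answer: XVXVX

Derivation:
Initial: ULDLLUUR -> [(0, 0), (0, 1), (-1, 1), (-1, 0), (-2, 0), (-3, 0), (-3, 1), (-3, 2), (-2, 2)]
Fold 1: move[3]->R => ULDRLUUR INVALID (collision), skipped
Fold 2: move[2]->U => ULULLUUR VALID
Fold 3: move[1]->D => UDULLUUR INVALID (collision), skipped
Fold 4: move[0]->L => LLULLUUR VALID
Fold 5: move[6]->L => LLULLULR INVALID (collision), skipped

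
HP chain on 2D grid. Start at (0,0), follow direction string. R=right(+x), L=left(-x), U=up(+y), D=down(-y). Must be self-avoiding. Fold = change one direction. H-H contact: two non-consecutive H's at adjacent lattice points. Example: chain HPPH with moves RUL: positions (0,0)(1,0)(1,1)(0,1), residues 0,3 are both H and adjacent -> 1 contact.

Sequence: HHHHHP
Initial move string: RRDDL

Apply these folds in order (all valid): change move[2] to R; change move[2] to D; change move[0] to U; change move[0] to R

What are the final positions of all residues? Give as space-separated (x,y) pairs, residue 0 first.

Initial moves: RRDDL
Fold: move[2]->R => RRRDL (positions: [(0, 0), (1, 0), (2, 0), (3, 0), (3, -1), (2, -1)])
Fold: move[2]->D => RRDDL (positions: [(0, 0), (1, 0), (2, 0), (2, -1), (2, -2), (1, -2)])
Fold: move[0]->U => URDDL (positions: [(0, 0), (0, 1), (1, 1), (1, 0), (1, -1), (0, -1)])
Fold: move[0]->R => RRDDL (positions: [(0, 0), (1, 0), (2, 0), (2, -1), (2, -2), (1, -2)])

Answer: (0,0) (1,0) (2,0) (2,-1) (2,-2) (1,-2)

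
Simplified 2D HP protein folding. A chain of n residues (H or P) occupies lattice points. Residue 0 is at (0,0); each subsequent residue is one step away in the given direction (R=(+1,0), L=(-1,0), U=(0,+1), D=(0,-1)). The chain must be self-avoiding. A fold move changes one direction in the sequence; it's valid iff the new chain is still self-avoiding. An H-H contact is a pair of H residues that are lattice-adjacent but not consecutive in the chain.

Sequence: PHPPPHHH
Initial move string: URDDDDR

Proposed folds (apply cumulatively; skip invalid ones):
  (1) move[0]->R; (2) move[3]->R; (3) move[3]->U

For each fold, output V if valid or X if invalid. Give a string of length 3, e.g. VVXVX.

Answer: VVX

Derivation:
Initial: URDDDDR -> [(0, 0), (0, 1), (1, 1), (1, 0), (1, -1), (1, -2), (1, -3), (2, -3)]
Fold 1: move[0]->R => RRDDDDR VALID
Fold 2: move[3]->R => RRDRDDR VALID
Fold 3: move[3]->U => RRDUDDR INVALID (collision), skipped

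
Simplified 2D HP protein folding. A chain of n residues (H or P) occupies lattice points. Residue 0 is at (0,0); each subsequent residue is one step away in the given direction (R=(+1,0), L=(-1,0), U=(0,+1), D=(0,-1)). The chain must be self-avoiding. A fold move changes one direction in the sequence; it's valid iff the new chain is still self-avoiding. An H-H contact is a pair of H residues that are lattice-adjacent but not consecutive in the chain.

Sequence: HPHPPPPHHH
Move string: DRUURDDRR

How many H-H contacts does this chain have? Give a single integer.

Positions: [(0, 0), (0, -1), (1, -1), (1, 0), (1, 1), (2, 1), (2, 0), (2, -1), (3, -1), (4, -1)]
H-H contact: residue 2 @(1,-1) - residue 7 @(2, -1)

Answer: 1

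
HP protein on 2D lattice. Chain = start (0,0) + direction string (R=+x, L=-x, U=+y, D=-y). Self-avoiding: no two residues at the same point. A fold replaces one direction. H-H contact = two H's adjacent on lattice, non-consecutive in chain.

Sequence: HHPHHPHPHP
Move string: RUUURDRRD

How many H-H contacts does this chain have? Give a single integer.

Positions: [(0, 0), (1, 0), (1, 1), (1, 2), (1, 3), (2, 3), (2, 2), (3, 2), (4, 2), (4, 1)]
H-H contact: residue 3 @(1,2) - residue 6 @(2, 2)

Answer: 1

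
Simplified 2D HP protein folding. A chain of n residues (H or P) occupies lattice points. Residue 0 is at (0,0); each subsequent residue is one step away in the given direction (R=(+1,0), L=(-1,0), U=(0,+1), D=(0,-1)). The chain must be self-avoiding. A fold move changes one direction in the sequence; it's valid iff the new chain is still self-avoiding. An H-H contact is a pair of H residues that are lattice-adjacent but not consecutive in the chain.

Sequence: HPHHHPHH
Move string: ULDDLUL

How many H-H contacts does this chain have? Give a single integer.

Positions: [(0, 0), (0, 1), (-1, 1), (-1, 0), (-1, -1), (-2, -1), (-2, 0), (-3, 0)]
H-H contact: residue 0 @(0,0) - residue 3 @(-1, 0)
H-H contact: residue 3 @(-1,0) - residue 6 @(-2, 0)

Answer: 2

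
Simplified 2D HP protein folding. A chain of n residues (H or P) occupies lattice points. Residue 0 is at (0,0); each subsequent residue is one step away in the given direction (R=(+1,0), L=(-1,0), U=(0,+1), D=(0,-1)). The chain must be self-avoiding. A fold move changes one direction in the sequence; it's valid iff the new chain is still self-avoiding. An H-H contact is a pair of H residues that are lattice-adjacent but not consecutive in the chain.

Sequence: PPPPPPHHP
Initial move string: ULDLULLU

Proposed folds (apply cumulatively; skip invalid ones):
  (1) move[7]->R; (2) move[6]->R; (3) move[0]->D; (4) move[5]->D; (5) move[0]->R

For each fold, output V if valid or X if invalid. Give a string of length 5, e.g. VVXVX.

Answer: XXVXX

Derivation:
Initial: ULDLULLU -> [(0, 0), (0, 1), (-1, 1), (-1, 0), (-2, 0), (-2, 1), (-3, 1), (-4, 1), (-4, 2)]
Fold 1: move[7]->R => ULDLULLR INVALID (collision), skipped
Fold 2: move[6]->R => ULDLULRU INVALID (collision), skipped
Fold 3: move[0]->D => DLDLULLU VALID
Fold 4: move[5]->D => DLDLUDLU INVALID (collision), skipped
Fold 5: move[0]->R => RLDLULLU INVALID (collision), skipped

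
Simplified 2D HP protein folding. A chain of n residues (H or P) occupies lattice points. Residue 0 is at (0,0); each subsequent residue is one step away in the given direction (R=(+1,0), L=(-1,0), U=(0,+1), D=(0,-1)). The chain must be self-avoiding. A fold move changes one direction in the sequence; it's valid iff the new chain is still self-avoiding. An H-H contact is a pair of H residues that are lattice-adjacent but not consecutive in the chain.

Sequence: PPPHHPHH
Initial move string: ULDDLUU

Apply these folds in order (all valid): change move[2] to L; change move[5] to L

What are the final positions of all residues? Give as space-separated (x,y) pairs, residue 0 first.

Initial moves: ULDDLUU
Fold: move[2]->L => ULLDLUU (positions: [(0, 0), (0, 1), (-1, 1), (-2, 1), (-2, 0), (-3, 0), (-3, 1), (-3, 2)])
Fold: move[5]->L => ULLDLLU (positions: [(0, 0), (0, 1), (-1, 1), (-2, 1), (-2, 0), (-3, 0), (-4, 0), (-4, 1)])

Answer: (0,0) (0,1) (-1,1) (-2,1) (-2,0) (-3,0) (-4,0) (-4,1)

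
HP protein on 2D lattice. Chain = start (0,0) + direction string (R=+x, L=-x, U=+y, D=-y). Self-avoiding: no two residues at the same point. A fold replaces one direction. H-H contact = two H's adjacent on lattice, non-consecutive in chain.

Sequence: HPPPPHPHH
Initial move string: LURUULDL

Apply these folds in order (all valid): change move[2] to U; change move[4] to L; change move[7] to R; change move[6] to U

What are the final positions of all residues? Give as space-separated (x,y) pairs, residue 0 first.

Answer: (0,0) (-1,0) (-1,1) (-1,2) (-1,3) (-2,3) (-3,3) (-3,4) (-2,4)

Derivation:
Initial moves: LURUULDL
Fold: move[2]->U => LUUUULDL (positions: [(0, 0), (-1, 0), (-1, 1), (-1, 2), (-1, 3), (-1, 4), (-2, 4), (-2, 3), (-3, 3)])
Fold: move[4]->L => LUUULLDL (positions: [(0, 0), (-1, 0), (-1, 1), (-1, 2), (-1, 3), (-2, 3), (-3, 3), (-3, 2), (-4, 2)])
Fold: move[7]->R => LUUULLDR (positions: [(0, 0), (-1, 0), (-1, 1), (-1, 2), (-1, 3), (-2, 3), (-3, 3), (-3, 2), (-2, 2)])
Fold: move[6]->U => LUUULLUR (positions: [(0, 0), (-1, 0), (-1, 1), (-1, 2), (-1, 3), (-2, 3), (-3, 3), (-3, 4), (-2, 4)])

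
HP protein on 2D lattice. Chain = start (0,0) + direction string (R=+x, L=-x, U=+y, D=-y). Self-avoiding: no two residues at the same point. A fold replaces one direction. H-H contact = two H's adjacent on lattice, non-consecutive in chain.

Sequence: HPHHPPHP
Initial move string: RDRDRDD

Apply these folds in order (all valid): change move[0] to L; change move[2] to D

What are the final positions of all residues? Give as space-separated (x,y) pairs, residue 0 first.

Initial moves: RDRDRDD
Fold: move[0]->L => LDRDRDD (positions: [(0, 0), (-1, 0), (-1, -1), (0, -1), (0, -2), (1, -2), (1, -3), (1, -4)])
Fold: move[2]->D => LDDDRDD (positions: [(0, 0), (-1, 0), (-1, -1), (-1, -2), (-1, -3), (0, -3), (0, -4), (0, -5)])

Answer: (0,0) (-1,0) (-1,-1) (-1,-2) (-1,-3) (0,-3) (0,-4) (0,-5)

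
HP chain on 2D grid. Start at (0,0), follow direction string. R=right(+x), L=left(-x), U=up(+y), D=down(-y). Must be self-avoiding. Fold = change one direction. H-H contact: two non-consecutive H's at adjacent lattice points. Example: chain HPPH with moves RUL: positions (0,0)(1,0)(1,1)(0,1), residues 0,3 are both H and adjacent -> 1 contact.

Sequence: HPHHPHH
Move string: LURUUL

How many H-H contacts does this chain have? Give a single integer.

Positions: [(0, 0), (-1, 0), (-1, 1), (0, 1), (0, 2), (0, 3), (-1, 3)]
H-H contact: residue 0 @(0,0) - residue 3 @(0, 1)

Answer: 1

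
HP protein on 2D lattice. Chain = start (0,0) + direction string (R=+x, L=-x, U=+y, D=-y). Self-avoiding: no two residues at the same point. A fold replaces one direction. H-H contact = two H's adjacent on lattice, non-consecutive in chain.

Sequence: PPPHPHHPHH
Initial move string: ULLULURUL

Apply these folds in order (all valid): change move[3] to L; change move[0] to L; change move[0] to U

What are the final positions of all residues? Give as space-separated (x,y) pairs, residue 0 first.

Answer: (0,0) (0,1) (-1,1) (-2,1) (-3,1) (-4,1) (-4,2) (-3,2) (-3,3) (-4,3)

Derivation:
Initial moves: ULLULURUL
Fold: move[3]->L => ULLLLURUL (positions: [(0, 0), (0, 1), (-1, 1), (-2, 1), (-3, 1), (-4, 1), (-4, 2), (-3, 2), (-3, 3), (-4, 3)])
Fold: move[0]->L => LLLLLURUL (positions: [(0, 0), (-1, 0), (-2, 0), (-3, 0), (-4, 0), (-5, 0), (-5, 1), (-4, 1), (-4, 2), (-5, 2)])
Fold: move[0]->U => ULLLLURUL (positions: [(0, 0), (0, 1), (-1, 1), (-2, 1), (-3, 1), (-4, 1), (-4, 2), (-3, 2), (-3, 3), (-4, 3)])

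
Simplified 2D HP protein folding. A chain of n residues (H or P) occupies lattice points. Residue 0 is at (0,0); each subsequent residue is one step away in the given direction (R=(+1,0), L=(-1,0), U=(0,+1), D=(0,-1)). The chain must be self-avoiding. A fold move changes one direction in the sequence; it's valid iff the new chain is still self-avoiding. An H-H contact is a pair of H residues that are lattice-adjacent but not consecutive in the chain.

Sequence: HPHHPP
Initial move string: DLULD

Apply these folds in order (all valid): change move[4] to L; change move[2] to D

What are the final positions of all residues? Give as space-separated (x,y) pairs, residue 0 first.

Answer: (0,0) (0,-1) (-1,-1) (-1,-2) (-2,-2) (-3,-2)

Derivation:
Initial moves: DLULD
Fold: move[4]->L => DLULL (positions: [(0, 0), (0, -1), (-1, -1), (-1, 0), (-2, 0), (-3, 0)])
Fold: move[2]->D => DLDLL (positions: [(0, 0), (0, -1), (-1, -1), (-1, -2), (-2, -2), (-3, -2)])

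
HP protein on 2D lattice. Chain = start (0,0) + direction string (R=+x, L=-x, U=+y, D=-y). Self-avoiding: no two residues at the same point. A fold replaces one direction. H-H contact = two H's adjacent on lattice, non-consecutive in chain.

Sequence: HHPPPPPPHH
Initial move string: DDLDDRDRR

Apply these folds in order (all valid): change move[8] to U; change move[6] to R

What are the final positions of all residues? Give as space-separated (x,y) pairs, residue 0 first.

Answer: (0,0) (0,-1) (0,-2) (-1,-2) (-1,-3) (-1,-4) (0,-4) (1,-4) (2,-4) (2,-3)

Derivation:
Initial moves: DDLDDRDRR
Fold: move[8]->U => DDLDDRDRU (positions: [(0, 0), (0, -1), (0, -2), (-1, -2), (-1, -3), (-1, -4), (0, -4), (0, -5), (1, -5), (1, -4)])
Fold: move[6]->R => DDLDDRRRU (positions: [(0, 0), (0, -1), (0, -2), (-1, -2), (-1, -3), (-1, -4), (0, -4), (1, -4), (2, -4), (2, -3)])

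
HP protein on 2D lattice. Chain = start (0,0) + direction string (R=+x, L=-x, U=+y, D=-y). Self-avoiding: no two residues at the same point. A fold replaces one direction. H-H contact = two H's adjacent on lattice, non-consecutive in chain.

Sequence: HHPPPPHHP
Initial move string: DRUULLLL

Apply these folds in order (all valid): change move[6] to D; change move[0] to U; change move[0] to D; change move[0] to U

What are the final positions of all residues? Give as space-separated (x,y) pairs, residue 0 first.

Answer: (0,0) (0,1) (1,1) (1,2) (1,3) (0,3) (-1,3) (-1,2) (-2,2)

Derivation:
Initial moves: DRUULLLL
Fold: move[6]->D => DRUULLDL (positions: [(0, 0), (0, -1), (1, -1), (1, 0), (1, 1), (0, 1), (-1, 1), (-1, 0), (-2, 0)])
Fold: move[0]->U => URUULLDL (positions: [(0, 0), (0, 1), (1, 1), (1, 2), (1, 3), (0, 3), (-1, 3), (-1, 2), (-2, 2)])
Fold: move[0]->D => DRUULLDL (positions: [(0, 0), (0, -1), (1, -1), (1, 0), (1, 1), (0, 1), (-1, 1), (-1, 0), (-2, 0)])
Fold: move[0]->U => URUULLDL (positions: [(0, 0), (0, 1), (1, 1), (1, 2), (1, 3), (0, 3), (-1, 3), (-1, 2), (-2, 2)])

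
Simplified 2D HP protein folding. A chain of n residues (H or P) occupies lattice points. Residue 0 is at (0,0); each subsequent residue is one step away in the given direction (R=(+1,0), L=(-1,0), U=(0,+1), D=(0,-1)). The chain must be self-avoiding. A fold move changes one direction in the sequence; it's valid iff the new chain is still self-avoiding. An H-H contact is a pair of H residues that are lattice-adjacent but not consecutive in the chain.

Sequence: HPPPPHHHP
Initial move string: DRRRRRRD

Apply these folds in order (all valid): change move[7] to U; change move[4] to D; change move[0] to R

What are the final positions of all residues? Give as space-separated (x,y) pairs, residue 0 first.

Answer: (0,0) (1,0) (2,0) (3,0) (4,0) (4,-1) (5,-1) (6,-1) (6,0)

Derivation:
Initial moves: DRRRRRRD
Fold: move[7]->U => DRRRRRRU (positions: [(0, 0), (0, -1), (1, -1), (2, -1), (3, -1), (4, -1), (5, -1), (6, -1), (6, 0)])
Fold: move[4]->D => DRRRDRRU (positions: [(0, 0), (0, -1), (1, -1), (2, -1), (3, -1), (3, -2), (4, -2), (5, -2), (5, -1)])
Fold: move[0]->R => RRRRDRRU (positions: [(0, 0), (1, 0), (2, 0), (3, 0), (4, 0), (4, -1), (5, -1), (6, -1), (6, 0)])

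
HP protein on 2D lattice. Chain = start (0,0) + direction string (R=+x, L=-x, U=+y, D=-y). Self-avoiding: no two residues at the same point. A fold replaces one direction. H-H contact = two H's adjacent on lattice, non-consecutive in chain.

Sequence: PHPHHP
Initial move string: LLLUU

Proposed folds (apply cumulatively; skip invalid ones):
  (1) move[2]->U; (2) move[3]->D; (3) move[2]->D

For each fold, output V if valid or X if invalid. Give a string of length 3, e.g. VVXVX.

Answer: VXX

Derivation:
Initial: LLLUU -> [(0, 0), (-1, 0), (-2, 0), (-3, 0), (-3, 1), (-3, 2)]
Fold 1: move[2]->U => LLUUU VALID
Fold 2: move[3]->D => LLUDU INVALID (collision), skipped
Fold 3: move[2]->D => LLDUU INVALID (collision), skipped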